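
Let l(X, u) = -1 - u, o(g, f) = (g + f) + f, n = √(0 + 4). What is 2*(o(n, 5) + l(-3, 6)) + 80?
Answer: 90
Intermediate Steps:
n = 2 (n = √4 = 2)
o(g, f) = g + 2*f (o(g, f) = (f + g) + f = g + 2*f)
2*(o(n, 5) + l(-3, 6)) + 80 = 2*((2 + 2*5) + (-1 - 1*6)) + 80 = 2*((2 + 10) + (-1 - 6)) + 80 = 2*(12 - 7) + 80 = 2*5 + 80 = 10 + 80 = 90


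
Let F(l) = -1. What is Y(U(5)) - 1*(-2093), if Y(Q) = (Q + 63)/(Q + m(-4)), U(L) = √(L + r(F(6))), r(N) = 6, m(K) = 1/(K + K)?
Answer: 1472587/703 + 4040*√11/703 ≈ 2113.8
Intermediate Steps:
m(K) = 1/(2*K)
U(L) = √(6 + L) (U(L) = √(L + 6) = √(6 + L))
Y(Q) = (63 + Q)/(-⅛ + Q) (Y(Q) = (Q + 63)/(Q + (½)/(-4)) = (63 + Q)/(Q + (½)*(-¼)) = (63 + Q)/(Q - ⅛) = (63 + Q)/(-⅛ + Q))
Y(U(5)) - 1*(-2093) = 8*(63 + √(6 + 5))/(-1 + 8*√(6 + 5)) - 1*(-2093) = 8*(63 + √11)/(-1 + 8*√11) + 2093 = 2093 + 8*(63 + √11)/(-1 + 8*√11)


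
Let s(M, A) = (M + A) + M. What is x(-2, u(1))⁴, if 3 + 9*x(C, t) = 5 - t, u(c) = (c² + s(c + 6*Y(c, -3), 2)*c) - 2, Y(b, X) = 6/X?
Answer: 279841/6561 ≈ 42.652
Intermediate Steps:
s(M, A) = A + 2*M (s(M, A) = (A + M) + M = A + 2*M)
u(c) = -2 + c² + c*(-22 + 2*c) (u(c) = (c² + (2 + 2*(c + 6*(6/(-3))))*c) - 2 = (c² + (2 + 2*(c + 6*(6*(-⅓))))*c) - 2 = (c² + (2 + 2*(c + 6*(-2)))*c) - 2 = (c² + (2 + 2*(c - 12))*c) - 2 = (c² + (2 + 2*(-12 + c))*c) - 2 = (c² + (2 + (-24 + 2*c))*c) - 2 = (c² + (-22 + 2*c)*c) - 2 = (c² + c*(-22 + 2*c)) - 2 = -2 + c² + c*(-22 + 2*c))
x(C, t) = 2/9 - t/9 (x(C, t) = -⅓ + (5 - t)/9 = -⅓ + (5/9 - t/9) = 2/9 - t/9)
x(-2, u(1))⁴ = (2/9 - (-2 - 22*1 + 3*1²)/9)⁴ = (2/9 - (-2 - 22 + 3*1)/9)⁴ = (2/9 - (-2 - 22 + 3)/9)⁴ = (2/9 - ⅑*(-21))⁴ = (2/9 + 7/3)⁴ = (23/9)⁴ = 279841/6561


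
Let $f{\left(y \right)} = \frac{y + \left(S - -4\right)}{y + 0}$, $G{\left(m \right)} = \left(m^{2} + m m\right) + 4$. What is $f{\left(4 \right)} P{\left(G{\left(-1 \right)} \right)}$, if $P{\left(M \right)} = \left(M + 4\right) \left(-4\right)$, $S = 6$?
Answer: $-140$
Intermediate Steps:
$G{\left(m \right)} = 4 + 2 m^{2}$ ($G{\left(m \right)} = \left(m^{2} + m^{2}\right) + 4 = 2 m^{2} + 4 = 4 + 2 m^{2}$)
$P{\left(M \right)} = -16 - 4 M$ ($P{\left(M \right)} = \left(4 + M\right) \left(-4\right) = -16 - 4 M$)
$f{\left(y \right)} = \frac{10 + y}{y}$ ($f{\left(y \right)} = \frac{y + \left(6 - -4\right)}{y + 0} = \frac{y + \left(6 + 4\right)}{y} = \frac{y + 10}{y} = \frac{10 + y}{y}$)
$f{\left(4 \right)} P{\left(G{\left(-1 \right)} \right)} = \frac{10 + 4}{4} \left(-16 - 4 \left(4 + 2 \left(-1\right)^{2}\right)\right) = \frac{1}{4} \cdot 14 \left(-16 - 4 \left(4 + 2 \cdot 1\right)\right) = \frac{7 \left(-16 - 4 \left(4 + 2\right)\right)}{2} = \frac{7 \left(-16 - 24\right)}{2} = \frac{7}{2} \left(-40\right) = -140$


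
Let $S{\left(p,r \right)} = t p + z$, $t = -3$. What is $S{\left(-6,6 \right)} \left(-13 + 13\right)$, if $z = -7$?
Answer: $0$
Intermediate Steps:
$S{\left(p,r \right)} = -7 - 3 p$ ($S{\left(p,r \right)} = - 3 p - 7 = -7 - 3 p$)
$S{\left(-6,6 \right)} \left(-13 + 13\right) = \left(-7 - -18\right) \left(-13 + 13\right) = \left(-7 + 18\right) 0 = 11 \cdot 0 = 0$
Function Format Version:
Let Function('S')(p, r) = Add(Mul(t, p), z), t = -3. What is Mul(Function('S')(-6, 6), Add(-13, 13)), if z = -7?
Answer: 0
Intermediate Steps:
Function('S')(p, r) = Add(-7, Mul(-3, p)) (Function('S')(p, r) = Add(Mul(-3, p), -7) = Add(-7, Mul(-3, p)))
Mul(Function('S')(-6, 6), Add(-13, 13)) = Mul(Add(-7, Mul(-3, -6)), Add(-13, 13)) = Mul(Add(-7, 18), 0) = Mul(11, 0) = 0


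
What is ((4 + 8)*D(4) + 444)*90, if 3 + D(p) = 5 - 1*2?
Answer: 39960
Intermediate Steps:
D(p) = 0 (D(p) = -3 + (5 - 1*2) = -3 + (5 - 2) = -3 + 3 = 0)
((4 + 8)*D(4) + 444)*90 = ((4 + 8)*0 + 444)*90 = (12*0 + 444)*90 = (0 + 444)*90 = 444*90 = 39960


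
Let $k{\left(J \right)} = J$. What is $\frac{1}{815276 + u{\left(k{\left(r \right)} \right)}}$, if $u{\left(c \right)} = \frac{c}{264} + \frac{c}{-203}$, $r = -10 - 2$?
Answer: $\frac{4466}{3641022677} \approx 1.2266 \cdot 10^{-6}$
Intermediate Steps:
$r = -12$ ($r = -10 - 2 = -12$)
$u{\left(c \right)} = - \frac{61 c}{53592}$ ($u{\left(c \right)} = c \frac{1}{264} + c \left(- \frac{1}{203}\right) = \frac{c}{264} - \frac{c}{203} = - \frac{61 c}{53592}$)
$\frac{1}{815276 + u{\left(k{\left(r \right)} \right)}} = \frac{1}{815276 - - \frac{61}{4466}} = \frac{1}{815276 + \frac{61}{4466}} = \frac{1}{\frac{3641022677}{4466}} = \frac{4466}{3641022677}$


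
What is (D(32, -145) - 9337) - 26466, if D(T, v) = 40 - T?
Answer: -35795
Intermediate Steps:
(D(32, -145) - 9337) - 26466 = ((40 - 1*32) - 9337) - 26466 = ((40 - 32) - 9337) - 26466 = (8 - 9337) - 26466 = -9329 - 26466 = -35795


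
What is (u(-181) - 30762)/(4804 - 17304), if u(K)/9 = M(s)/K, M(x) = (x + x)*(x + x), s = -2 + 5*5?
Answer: 2793483/1131250 ≈ 2.4694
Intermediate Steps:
s = 23 (s = -2 + 25 = 23)
M(x) = 4*x² (M(x) = (2*x)*(2*x) = 4*x²)
u(K) = 19044/K (u(K) = 9*((4*23²)/K) = 9*((4*529)/K) = 9*(2116/K) = 19044/K)
(u(-181) - 30762)/(4804 - 17304) = (19044/(-181) - 30762)/(4804 - 17304) = (19044*(-1/181) - 30762)/(-12500) = (-19044/181 - 30762)*(-1/12500) = -5586966/181*(-1/12500) = 2793483/1131250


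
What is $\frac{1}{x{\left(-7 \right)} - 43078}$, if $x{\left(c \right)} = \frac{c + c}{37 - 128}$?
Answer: $- \frac{13}{560012} \approx -2.3214 \cdot 10^{-5}$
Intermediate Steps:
$x{\left(c \right)} = - \frac{2 c}{91}$ ($x{\left(c \right)} = \frac{2 c}{-91} = 2 c \left(- \frac{1}{91}\right) = - \frac{2 c}{91}$)
$\frac{1}{x{\left(-7 \right)} - 43078} = \frac{1}{\left(- \frac{2}{91}\right) \left(-7\right) - 43078} = \frac{1}{\frac{2}{13} - 43078} = \frac{1}{- \frac{560012}{13}} = - \frac{13}{560012}$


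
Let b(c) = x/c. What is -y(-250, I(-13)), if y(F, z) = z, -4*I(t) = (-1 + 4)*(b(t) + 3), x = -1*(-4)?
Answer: 105/52 ≈ 2.0192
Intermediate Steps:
x = 4
b(c) = 4/c
I(t) = -9/4 - 3/t (I(t) = -(-1 + 4)*(4/t + 3)/4 = -3*(3 + 4/t)/4 = -(9 + 12/t)/4 = -9/4 - 3/t)
-y(-250, I(-13)) = -(-9/4 - 3/(-13)) = -(-9/4 - 3*(-1/13)) = -(-9/4 + 3/13) = -1*(-105/52) = 105/52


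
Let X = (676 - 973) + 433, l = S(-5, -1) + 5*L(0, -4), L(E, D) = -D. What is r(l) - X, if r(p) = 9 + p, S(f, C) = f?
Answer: -112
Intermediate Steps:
l = 15 (l = -5 + 5*(-1*(-4)) = -5 + 5*4 = -5 + 20 = 15)
X = 136 (X = -297 + 433 = 136)
r(l) - X = (9 + 15) - 1*136 = 24 - 136 = -112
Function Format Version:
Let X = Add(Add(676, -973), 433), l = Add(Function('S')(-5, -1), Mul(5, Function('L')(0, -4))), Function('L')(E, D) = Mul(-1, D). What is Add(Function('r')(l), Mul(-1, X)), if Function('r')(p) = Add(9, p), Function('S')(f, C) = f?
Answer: -112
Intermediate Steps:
l = 15 (l = Add(-5, Mul(5, Mul(-1, -4))) = Add(-5, Mul(5, 4)) = Add(-5, 20) = 15)
X = 136 (X = Add(-297, 433) = 136)
Add(Function('r')(l), Mul(-1, X)) = Add(Add(9, 15), Mul(-1, 136)) = Add(24, -136) = -112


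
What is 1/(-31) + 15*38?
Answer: 17669/31 ≈ 569.97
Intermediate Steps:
1/(-31) + 15*38 = -1/31 + 570 = 17669/31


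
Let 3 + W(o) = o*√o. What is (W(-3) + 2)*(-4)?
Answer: 4 + 12*I*√3 ≈ 4.0 + 20.785*I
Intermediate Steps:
W(o) = -3 + o^(3/2) (W(o) = -3 + o*√o = -3 + o^(3/2))
(W(-3) + 2)*(-4) = ((-3 + (-3)^(3/2)) + 2)*(-4) = ((-3 - 3*I*√3) + 2)*(-4) = (-1 - 3*I*√3)*(-4) = 4 + 12*I*√3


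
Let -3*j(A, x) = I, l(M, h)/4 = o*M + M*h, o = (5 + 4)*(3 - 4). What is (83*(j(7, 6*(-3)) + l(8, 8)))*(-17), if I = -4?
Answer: 129812/3 ≈ 43271.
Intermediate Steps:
o = -9 (o = 9*(-1) = -9)
l(M, h) = -36*M + 4*M*h (l(M, h) = 4*(-9*M + M*h) = -36*M + 4*M*h)
j(A, x) = 4/3 (j(A, x) = -⅓*(-4) = 4/3)
(83*(j(7, 6*(-3)) + l(8, 8)))*(-17) = (83*(4/3 + 4*8*(-9 + 8)))*(-17) = (83*(4/3 + 4*8*(-1)))*(-17) = (83*(4/3 - 32))*(-17) = (83*(-92/3))*(-17) = -7636/3*(-17) = 129812/3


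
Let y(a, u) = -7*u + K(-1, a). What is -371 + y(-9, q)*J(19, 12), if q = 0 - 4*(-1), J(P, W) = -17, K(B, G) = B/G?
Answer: 928/9 ≈ 103.11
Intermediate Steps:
q = 4 (q = 0 + 4 = 4)
y(a, u) = -1/a - 7*u (y(a, u) = -7*u - 1/a = -1/a - 7*u)
-371 + y(-9, q)*J(19, 12) = -371 + (-1/(-9) - 7*4)*(-17) = -371 + (-1*(-⅑) - 28)*(-17) = -371 + (⅑ - 28)*(-17) = -371 - 251/9*(-17) = -371 + 4267/9 = 928/9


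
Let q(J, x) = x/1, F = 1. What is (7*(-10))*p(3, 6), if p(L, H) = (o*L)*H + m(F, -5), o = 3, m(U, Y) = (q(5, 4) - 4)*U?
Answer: -3780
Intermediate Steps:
q(J, x) = x (q(J, x) = x*1 = x)
m(U, Y) = 0 (m(U, Y) = (4 - 4)*U = 0*U = 0)
p(L, H) = 3*H*L (p(L, H) = (3*L)*H + 0 = 3*H*L + 0 = 3*H*L)
(7*(-10))*p(3, 6) = (7*(-10))*(3*6*3) = -70*54 = -3780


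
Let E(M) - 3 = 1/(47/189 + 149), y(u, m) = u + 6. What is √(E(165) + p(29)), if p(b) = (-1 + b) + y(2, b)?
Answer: √1939830663/7052 ≈ 6.2455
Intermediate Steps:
y(u, m) = 6 + u
p(b) = 7 + b (p(b) = (-1 + b) + (6 + 2) = (-1 + b) + 8 = 7 + b)
E(M) = 84813/28208 (E(M) = 3 + 1/(47/189 + 149) = 3 + 1/(28208/189) = 3 + 189/28208 = 84813/28208)
√(E(165) + p(29)) = √(84813/28208 + (7 + 29)) = √(84813/28208 + 36) = √(1100301/28208) = √1939830663/7052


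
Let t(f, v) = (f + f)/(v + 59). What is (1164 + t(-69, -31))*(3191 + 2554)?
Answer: 93224115/14 ≈ 6.6589e+6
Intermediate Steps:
t(f, v) = 2*f/(59 + v) (t(f, v) = (2*f)/(59 + v) = 2*f/(59 + v))
(1164 + t(-69, -31))*(3191 + 2554) = (1164 + 2*(-69)/(59 - 31))*(3191 + 2554) = (1164 + 2*(-69)/28)*5745 = (1164 + 2*(-69)*(1/28))*5745 = (1164 - 69/14)*5745 = (16227/14)*5745 = 93224115/14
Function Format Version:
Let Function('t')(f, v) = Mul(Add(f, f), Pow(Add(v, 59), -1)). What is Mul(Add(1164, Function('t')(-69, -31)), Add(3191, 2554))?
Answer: Rational(93224115, 14) ≈ 6.6589e+6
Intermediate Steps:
Function('t')(f, v) = Mul(2, f, Pow(Add(59, v), -1)) (Function('t')(f, v) = Mul(Mul(2, f), Pow(Add(59, v), -1)) = Mul(2, f, Pow(Add(59, v), -1)))
Mul(Add(1164, Function('t')(-69, -31)), Add(3191, 2554)) = Mul(Add(1164, Mul(2, -69, Pow(Add(59, -31), -1))), Add(3191, 2554)) = Mul(Add(1164, Mul(2, -69, Pow(28, -1))), 5745) = Mul(Add(1164, Mul(2, -69, Rational(1, 28))), 5745) = Mul(Add(1164, Rational(-69, 14)), 5745) = Mul(Rational(16227, 14), 5745) = Rational(93224115, 14)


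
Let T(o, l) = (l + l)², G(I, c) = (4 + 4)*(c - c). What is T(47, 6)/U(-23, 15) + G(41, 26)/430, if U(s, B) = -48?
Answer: -3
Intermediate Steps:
G(I, c) = 0 (G(I, c) = 8*0 = 0)
T(o, l) = 4*l² (T(o, l) = (2*l)² = 4*l²)
T(47, 6)/U(-23, 15) + G(41, 26)/430 = (4*6²)/(-48) + 0/430 = (4*36)*(-1/48) + 0*(1/430) = 144*(-1/48) + 0 = -3 + 0 = -3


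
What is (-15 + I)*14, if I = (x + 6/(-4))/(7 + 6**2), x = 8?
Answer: -8939/43 ≈ -207.88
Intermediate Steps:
I = 13/86 (I = (8 + 6/(-4))/(7 + 6**2) = (8 + 6*(-1/4))/(7 + 36) = (8 - 3/2)/43 = (13/2)*(1/43) = 13/86 ≈ 0.15116)
(-15 + I)*14 = (-15 + 13/86)*14 = -1277/86*14 = -8939/43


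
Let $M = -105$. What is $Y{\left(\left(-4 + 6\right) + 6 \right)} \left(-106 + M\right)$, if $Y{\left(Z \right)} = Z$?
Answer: $-1688$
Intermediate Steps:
$Y{\left(\left(-4 + 6\right) + 6 \right)} \left(-106 + M\right) = \left(\left(-4 + 6\right) + 6\right) \left(-106 - 105\right) = \left(2 + 6\right) \left(-211\right) = 8 \left(-211\right) = -1688$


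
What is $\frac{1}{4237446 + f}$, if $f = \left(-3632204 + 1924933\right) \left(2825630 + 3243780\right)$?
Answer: $- \frac{1}{10362123442664} \approx -9.6505 \cdot 10^{-14}$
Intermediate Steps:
$f = -10362127680110$ ($f = \left(-1707271\right) 6069410 = -10362127680110$)
$\frac{1}{4237446 + f} = \frac{1}{4237446 - 10362127680110} = \frac{1}{-10362123442664} = - \frac{1}{10362123442664}$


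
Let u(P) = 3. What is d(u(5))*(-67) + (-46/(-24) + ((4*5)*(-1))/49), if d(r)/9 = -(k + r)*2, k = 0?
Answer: 2128271/588 ≈ 3619.5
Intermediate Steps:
d(r) = -18*r (d(r) = 9*(-(0 + r)*2) = 9*(-r*2) = 9*(-2*r) = -18*r)
d(u(5))*(-67) + (-46/(-24) + ((4*5)*(-1))/49) = -18*3*(-67) + (-46/(-24) + ((4*5)*(-1))/49) = -54*(-67) + (-46*(-1/24) + (20*(-1))*(1/49)) = 3618 + (23/12 - 20*1/49) = 3618 + (23/12 - 20/49) = 3618 + 887/588 = 2128271/588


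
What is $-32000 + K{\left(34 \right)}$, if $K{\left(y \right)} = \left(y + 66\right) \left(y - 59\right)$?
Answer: $-34500$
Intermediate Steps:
$K{\left(y \right)} = \left(-59 + y\right) \left(66 + y\right)$ ($K{\left(y \right)} = \left(66 + y\right) \left(-59 + y\right) = \left(-59 + y\right) \left(66 + y\right)$)
$-32000 + K{\left(34 \right)} = -32000 + \left(-3894 + 34^{2} + 7 \cdot 34\right) = -32000 + \left(-3894 + 1156 + 238\right) = -32000 - 2500 = -34500$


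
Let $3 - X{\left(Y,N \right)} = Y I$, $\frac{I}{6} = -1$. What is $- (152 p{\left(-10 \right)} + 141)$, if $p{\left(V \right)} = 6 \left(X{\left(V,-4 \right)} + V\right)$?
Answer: $60963$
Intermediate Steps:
$I = -6$ ($I = 6 \left(-1\right) = -6$)
$X{\left(Y,N \right)} = 3 + 6 Y$ ($X{\left(Y,N \right)} = 3 - Y \left(-6\right) = 3 - - 6 Y = 3 + 6 Y$)
$p{\left(V \right)} = 18 + 42 V$ ($p{\left(V \right)} = 6 \left(\left(3 + 6 V\right) + V\right) = 6 \left(3 + 7 V\right) = 18 + 42 V$)
$- (152 p{\left(-10 \right)} + 141) = - (152 \left(18 + 42 \left(-10\right)\right) + 141) = - (152 \left(18 - 420\right) + 141) = - (152 \left(-402\right) + 141) = - (-61104 + 141) = \left(-1\right) \left(-60963\right) = 60963$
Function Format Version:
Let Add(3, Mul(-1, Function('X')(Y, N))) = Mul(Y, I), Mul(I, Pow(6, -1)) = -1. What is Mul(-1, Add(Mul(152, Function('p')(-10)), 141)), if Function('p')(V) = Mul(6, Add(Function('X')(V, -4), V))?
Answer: 60963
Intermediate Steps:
I = -6 (I = Mul(6, -1) = -6)
Function('X')(Y, N) = Add(3, Mul(6, Y)) (Function('X')(Y, N) = Add(3, Mul(-1, Mul(Y, -6))) = Add(3, Mul(-1, Mul(-6, Y))) = Add(3, Mul(6, Y)))
Function('p')(V) = Add(18, Mul(42, V)) (Function('p')(V) = Mul(6, Add(Add(3, Mul(6, V)), V)) = Mul(6, Add(3, Mul(7, V))) = Add(18, Mul(42, V)))
Mul(-1, Add(Mul(152, Function('p')(-10)), 141)) = Mul(-1, Add(Mul(152, Add(18, Mul(42, -10))), 141)) = Mul(-1, Add(Mul(152, Add(18, -420)), 141)) = Mul(-1, Add(Mul(152, -402), 141)) = Mul(-1, Add(-61104, 141)) = Mul(-1, -60963) = 60963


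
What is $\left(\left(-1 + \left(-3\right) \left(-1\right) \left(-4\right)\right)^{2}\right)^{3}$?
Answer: $4826809$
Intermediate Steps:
$\left(\left(-1 + \left(-3\right) \left(-1\right) \left(-4\right)\right)^{2}\right)^{3} = \left(\left(-1 + 3 \left(-4\right)\right)^{2}\right)^{3} = \left(\left(-1 - 12\right)^{2}\right)^{3} = \left(\left(-13\right)^{2}\right)^{3} = 169^{3} = 4826809$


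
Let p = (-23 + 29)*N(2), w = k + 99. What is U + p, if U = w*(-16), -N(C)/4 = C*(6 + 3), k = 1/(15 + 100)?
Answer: -231856/115 ≈ -2016.1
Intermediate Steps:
k = 1/115 ≈ 0.0086956
w = 11386/115 (w = 1/115 + 99 = 11386/115 ≈ 99.009)
N(C) = -36*C (N(C) = -4*C*(6 + 3) = -4*C*9 = -36*C)
U = -182176/115 (U = (11386/115)*(-16) = -182176/115 ≈ -1584.1)
p = -432 (p = (-23 + 29)*(-36*2) = 6*(-72) = -432)
U + p = -182176/115 - 432 = -231856/115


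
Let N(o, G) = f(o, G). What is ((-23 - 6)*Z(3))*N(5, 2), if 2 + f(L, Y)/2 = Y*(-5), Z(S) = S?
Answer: 2088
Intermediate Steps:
f(L, Y) = -4 - 10*Y (f(L, Y) = -4 + 2*(Y*(-5)) = -4 + 2*(-5*Y) = -4 - 10*Y)
N(o, G) = -4 - 10*G
((-23 - 6)*Z(3))*N(5, 2) = ((-23 - 6)*3)*(-4 - 10*2) = (-29*3)*(-4 - 20) = -87*(-24) = 2088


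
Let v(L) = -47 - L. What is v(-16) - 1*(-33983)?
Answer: 33952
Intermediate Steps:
v(-16) - 1*(-33983) = (-47 - 1*(-16)) - 1*(-33983) = (-47 + 16) + 33983 = -31 + 33983 = 33952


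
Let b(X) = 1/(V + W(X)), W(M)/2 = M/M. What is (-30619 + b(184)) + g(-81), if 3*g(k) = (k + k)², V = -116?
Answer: -2493295/114 ≈ -21871.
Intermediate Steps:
W(M) = 2 (W(M) = 2*(M/M) = 2*1 = 2)
g(k) = 4*k²/3 (g(k) = (k + k)²/3 = (2*k)²/3 = (4*k²)/3 = 4*k²/3)
b(X) = -1/114 (b(X) = 1/(-116 + 2) = 1/(-114) = -1/114)
(-30619 + b(184)) + g(-81) = (-30619 - 1/114) + (4/3)*(-81)² = -3490567/114 + (4/3)*6561 = -3490567/114 + 8748 = -2493295/114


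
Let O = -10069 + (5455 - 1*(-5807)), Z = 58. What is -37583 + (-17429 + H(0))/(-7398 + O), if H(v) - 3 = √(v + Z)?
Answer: -233185089/6205 - √58/6205 ≈ -37580.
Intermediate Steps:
H(v) = 3 + √(58 + v) (H(v) = 3 + √(v + 58) = 3 + √(58 + v))
O = 1193 (O = -10069 + (5455 + 5807) = -10069 + 11262 = 1193)
-37583 + (-17429 + H(0))/(-7398 + O) = -37583 + (-17429 + (3 + √(58 + 0)))/(-7398 + 1193) = -37583 + (-17429 + (3 + √58))/(-6205) = -37583 + (-17426 + √58)*(-1/6205) = -37583 + (17426/6205 - √58/6205) = -233185089/6205 - √58/6205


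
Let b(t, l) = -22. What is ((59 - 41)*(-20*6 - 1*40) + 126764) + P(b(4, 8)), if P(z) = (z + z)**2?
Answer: 125820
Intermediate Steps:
P(z) = 4*z**2 (P(z) = (2*z)**2 = 4*z**2)
((59 - 41)*(-20*6 - 1*40) + 126764) + P(b(4, 8)) = ((59 - 41)*(-20*6 - 1*40) + 126764) + 4*(-22)**2 = (18*(-120 - 40) + 126764) + 4*484 = (18*(-160) + 126764) + 1936 = (-2880 + 126764) + 1936 = 123884 + 1936 = 125820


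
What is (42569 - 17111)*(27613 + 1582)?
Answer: 743246310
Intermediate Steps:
(42569 - 17111)*(27613 + 1582) = 25458*29195 = 743246310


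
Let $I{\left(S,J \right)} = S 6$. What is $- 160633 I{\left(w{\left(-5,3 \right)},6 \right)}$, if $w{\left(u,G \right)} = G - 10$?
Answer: $6746586$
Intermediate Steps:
$w{\left(u,G \right)} = -10 + G$ ($w{\left(u,G \right)} = G - 10 = -10 + G$)
$I{\left(S,J \right)} = 6 S$
$- 160633 I{\left(w{\left(-5,3 \right)},6 \right)} = - 160633 \cdot 6 \left(-10 + 3\right) = - 160633 \cdot 6 \left(-7\right) = \left(-160633\right) \left(-42\right) = 6746586$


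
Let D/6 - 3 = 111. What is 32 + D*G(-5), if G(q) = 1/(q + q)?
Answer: -182/5 ≈ -36.400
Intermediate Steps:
D = 684 (D = 18 + 6*111 = 18 + 666 = 684)
G(q) = 1/(2*q)
32 + D*G(-5) = 32 + 684*((½)/(-5)) = 32 + 684*((½)*(-⅕)) = 32 + 684*(-⅒) = 32 - 342/5 = -182/5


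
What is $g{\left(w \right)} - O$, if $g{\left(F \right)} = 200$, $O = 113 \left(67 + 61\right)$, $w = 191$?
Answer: $-14264$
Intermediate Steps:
$O = 14464$ ($O = 113 \cdot 128 = 14464$)
$g{\left(w \right)} - O = 200 - 14464 = -14264$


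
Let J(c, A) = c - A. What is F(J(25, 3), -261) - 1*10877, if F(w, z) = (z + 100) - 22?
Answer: -11060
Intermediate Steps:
F(w, z) = 78 + z (F(w, z) = (100 + z) - 22 = 78 + z)
F(J(25, 3), -261) - 1*10877 = (78 - 261) - 1*10877 = -183 - 10877 = -11060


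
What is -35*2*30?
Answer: -2100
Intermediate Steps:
-35*2*30 = -70*30 = -2100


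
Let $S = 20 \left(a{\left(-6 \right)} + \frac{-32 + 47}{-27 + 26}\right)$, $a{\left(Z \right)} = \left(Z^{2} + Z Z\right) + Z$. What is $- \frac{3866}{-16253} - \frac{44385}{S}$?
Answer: $- \frac{47829739}{1105204} \approx -43.277$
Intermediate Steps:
$a{\left(Z \right)} = Z + 2 Z^{2}$ ($a{\left(Z \right)} = \left(Z^{2} + Z^{2}\right) + Z = 2 Z^{2} + Z = Z + 2 Z^{2}$)
$S = 1020$ ($S = 20 \left(- 6 \left(1 + 2 \left(-6\right)\right) + \frac{-32 + 47}{-27 + 26}\right) = 20 \left(- 6 \left(1 - 12\right) + \frac{15}{-1}\right) = 20 \left(\left(-6\right) \left(-11\right) + 15 \left(-1\right)\right) = 20 \left(66 - 15\right) = 20 \cdot 51 = 1020$)
$- \frac{3866}{-16253} - \frac{44385}{S} = - \frac{3866}{-16253} - \frac{44385}{1020} = \left(-3866\right) \left(- \frac{1}{16253}\right) - \frac{2959}{68} = \frac{3866}{16253} - \frac{2959}{68} = - \frac{47829739}{1105204}$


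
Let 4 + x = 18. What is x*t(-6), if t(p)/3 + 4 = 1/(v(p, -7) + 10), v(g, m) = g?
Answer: -315/2 ≈ -157.50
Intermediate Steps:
x = 14 (x = -4 + 18 = 14)
t(p) = -12 + 3/(10 + p) (t(p) = -12 + 3/(p + 10) = -12 + 3/(10 + p))
x*t(-6) = 14*(3*(-39 - 4*(-6))/(10 - 6)) = 14*(3*(-39 + 24)/4) = 14*(3*(¼)*(-15)) = 14*(-45/4) = -315/2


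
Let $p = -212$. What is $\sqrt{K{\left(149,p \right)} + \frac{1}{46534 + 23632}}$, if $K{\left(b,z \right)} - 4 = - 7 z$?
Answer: $\frac{\sqrt{7325822193494}}{70166} \approx 38.575$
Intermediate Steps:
$K{\left(b,z \right)} = 4 - 7 z$
$\sqrt{K{\left(149,p \right)} + \frac{1}{46534 + 23632}} = \sqrt{\left(4 - -1484\right) + \frac{1}{46534 + 23632}} = \sqrt{\left(4 + 1484\right) + \frac{1}{70166}} = \sqrt{1488 + \frac{1}{70166}} = \sqrt{\frac{104407009}{70166}} = \frac{\sqrt{7325822193494}}{70166}$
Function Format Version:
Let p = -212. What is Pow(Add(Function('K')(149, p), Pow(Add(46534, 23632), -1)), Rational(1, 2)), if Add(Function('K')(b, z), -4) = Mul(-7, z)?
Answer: Mul(Rational(1, 70166), Pow(7325822193494, Rational(1, 2))) ≈ 38.575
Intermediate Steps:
Function('K')(b, z) = Add(4, Mul(-7, z))
Pow(Add(Function('K')(149, p), Pow(Add(46534, 23632), -1)), Rational(1, 2)) = Pow(Add(Add(4, Mul(-7, -212)), Pow(Add(46534, 23632), -1)), Rational(1, 2)) = Pow(Add(Add(4, 1484), Pow(70166, -1)), Rational(1, 2)) = Pow(Add(1488, Rational(1, 70166)), Rational(1, 2)) = Pow(Rational(104407009, 70166), Rational(1, 2)) = Mul(Rational(1, 70166), Pow(7325822193494, Rational(1, 2)))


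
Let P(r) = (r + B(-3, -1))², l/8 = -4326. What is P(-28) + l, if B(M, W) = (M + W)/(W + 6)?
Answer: -844464/25 ≈ -33779.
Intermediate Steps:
l = -34608 (l = 8*(-4326) = -34608)
B(M, W) = (M + W)/(6 + W)
P(r) = (-⅘ + r)² (P(r) = (r + (-3 - 1)/(6 - 1))² = (r - 4/5)² = (r + (⅕)*(-4))² = (r - ⅘)² = (-⅘ + r)²)
P(-28) + l = (-4 + 5*(-28))²/25 - 34608 = (-4 - 140)²/25 - 34608 = (1/25)*(-144)² - 34608 = (1/25)*20736 - 34608 = 20736/25 - 34608 = -844464/25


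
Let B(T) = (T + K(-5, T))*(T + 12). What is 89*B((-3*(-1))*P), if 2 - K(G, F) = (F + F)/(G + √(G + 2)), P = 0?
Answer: 2136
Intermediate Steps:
K(G, F) = 2 - 2*F/(G + √(2 + G)) (K(G, F) = 2 - (F + F)/(G + √(G + 2)) = 2 - 2*F/(G + √(2 + G)))
B(T) = (12 + T)*(T + 2*(-5 - T + I*√3)/(-5 + I*√3)) (B(T) = (T + 2*(-5 + √(2 - 5) - T)/(-5 + √(2 - 5)))*(T + 12) = (T + 2*(-5 + √(-3) - T)/(-5 + √(-3)))*(12 + T) = (T + 2*(-5 + I*√3 - T)/(-5 + I*√3))*(12 + T) = (T + 2*(-5 - T + I*√3)/(-5 + I*√3))*(12 + T) = (12 + T)*(T + 2*(-5 - T + I*√3)/(-5 + I*√3)))
89*B((-3*(-1))*P) = 89*((24*√3 + 120*I + √3*(-3*(-1)*0)² + 7*I*(-3*(-1)*0)² + 14*(-3*(-1)*0)*√3 + 94*I*(-3*(-1)*0))/(√3 + 5*I)) = 89*((24*√3 + 120*I + √3*(3*0)² + 7*I*(3*0)² + 14*(3*0)*√3 + 94*I*(3*0))/(√3 + 5*I)) = 89*((24*√3 + 120*I + √3*0² + 7*I*0² + 14*0*√3 + 94*I*0)/(√3 + 5*I)) = 89*((24*√3 + 120*I + √3*0 + 7*I*0 + 0 + 0)/(√3 + 5*I)) = 89*((24*√3 + 120*I + 0 + 0 + 0 + 0)/(√3 + 5*I)) = 89*((24*√3 + 120*I)/(√3 + 5*I)) = 89*(24*√3 + 120*I)/(√3 + 5*I)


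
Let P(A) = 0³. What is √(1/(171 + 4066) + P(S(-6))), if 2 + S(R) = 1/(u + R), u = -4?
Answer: √4237/4237 ≈ 0.015363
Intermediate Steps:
S(R) = -2 + 1/(-4 + R)
P(A) = 0
√(1/(171 + 4066) + P(S(-6))) = √(1/(171 + 4066) + 0) = √(1/4237 + 0) = √(1/4237) = √4237/4237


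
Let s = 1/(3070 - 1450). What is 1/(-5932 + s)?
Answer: -1620/9609839 ≈ -0.00016858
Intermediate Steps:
s = 1/1620 ≈ 0.00061728
1/(-5932 + s) = 1/(-5932 + 1/1620) = 1/(-9609839/1620) = -1620/9609839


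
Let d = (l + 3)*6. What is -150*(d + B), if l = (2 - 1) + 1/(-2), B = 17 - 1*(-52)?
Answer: -13500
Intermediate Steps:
B = 69 (B = 17 + 52 = 69)
l = ½ (l = 1 - ½ = ½ ≈ 0.50000)
d = 21 (d = (½ + 3)*6 = (7/2)*6 = 21)
-150*(d + B) = -150*(21 + 69) = -150*90 = -13500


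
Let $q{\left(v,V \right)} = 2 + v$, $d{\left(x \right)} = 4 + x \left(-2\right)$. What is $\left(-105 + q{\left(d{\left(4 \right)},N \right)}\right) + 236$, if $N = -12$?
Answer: $129$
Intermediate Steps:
$d{\left(x \right)} = 4 - 2 x$
$\left(-105 + q{\left(d{\left(4 \right)},N \right)}\right) + 236 = \left(-105 + \left(2 + \left(4 - 8\right)\right)\right) + 236 = \left(-105 + \left(2 - 4\right)\right) + 236 = \left(-105 - 2\right) + 236 = -107 + 236 = 129$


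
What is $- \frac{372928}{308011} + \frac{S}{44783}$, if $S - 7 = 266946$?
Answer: $\frac{65523625859}{13793656613} \approx 4.7503$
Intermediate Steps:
$S = 266953$ ($S = 7 + 266946 = 266953$)
$- \frac{372928}{308011} + \frac{S}{44783} = - \frac{372928}{308011} + \frac{266953}{44783} = \frac{65523625859}{13793656613}$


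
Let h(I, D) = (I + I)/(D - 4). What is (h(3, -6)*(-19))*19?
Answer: 1083/5 ≈ 216.60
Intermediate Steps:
h(I, D) = 2*I/(-4 + D) (h(I, D) = (2*I)/(-4 + D) = 2*I/(-4 + D))
(h(3, -6)*(-19))*19 = ((2*3/(-4 - 6))*(-19))*19 = ((2*3/(-10))*(-19))*19 = ((2*3*(-⅒))*(-19))*19 = -⅗*(-19)*19 = (57/5)*19 = 1083/5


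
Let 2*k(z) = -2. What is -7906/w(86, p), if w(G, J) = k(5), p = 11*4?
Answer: 7906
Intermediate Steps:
p = 44
k(z) = -1 (k(z) = (½)*(-2) = -1)
w(G, J) = -1
-7906/w(86, p) = -7906/(-1) = -7906*(-1) = 7906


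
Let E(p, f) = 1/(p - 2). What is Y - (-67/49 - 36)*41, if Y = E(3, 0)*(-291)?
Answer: 60812/49 ≈ 1241.1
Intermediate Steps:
E(p, f) = 1/(-2 + p)
Y = -291 (Y = -291/(-2 + 3) = -291/1 = 1*(-291) = -291)
Y - (-67/49 - 36)*41 = -291 - (-67/49 - 36)*41 = -291 - (-1831)*41/49 = -291 - 1*(-75071/49) = -291 + 75071/49 = 60812/49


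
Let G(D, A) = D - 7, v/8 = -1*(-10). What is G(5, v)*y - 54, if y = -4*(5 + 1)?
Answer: -6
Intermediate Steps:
y = -24 (y = -4*6 = -24)
v = 80 (v = 8*(-1*(-10)) = 8*10 = 80)
G(D, A) = -7 + D
G(5, v)*y - 54 = (-7 + 5)*(-24) - 54 = -2*(-24) - 54 = 48 - 54 = -6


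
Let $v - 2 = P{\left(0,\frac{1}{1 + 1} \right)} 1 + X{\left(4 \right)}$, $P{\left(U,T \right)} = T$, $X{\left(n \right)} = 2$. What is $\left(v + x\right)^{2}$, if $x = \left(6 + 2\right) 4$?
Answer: $\frac{5329}{4} \approx 1332.3$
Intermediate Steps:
$x = 32$ ($x = 8 \cdot 4 = 32$)
$v = \frac{9}{2}$ ($v = 2 + \left(\frac{1}{1 + 1} \cdot 1 + 2\right) = 2 + \left(\frac{1}{2} \cdot 1 + 2\right) = 2 + \left(\frac{1}{2} + 2\right) = 2 + \frac{5}{2} = \frac{9}{2} \approx 4.5$)
$\left(v + x\right)^{2} = \left(\frac{9}{2} + 32\right)^{2} = \left(\frac{73}{2}\right)^{2} = \frac{5329}{4}$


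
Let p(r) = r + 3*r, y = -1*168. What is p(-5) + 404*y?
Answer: -67892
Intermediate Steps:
y = -168
p(r) = 4*r
p(-5) + 404*y = 4*(-5) + 404*(-168) = -20 - 67872 = -67892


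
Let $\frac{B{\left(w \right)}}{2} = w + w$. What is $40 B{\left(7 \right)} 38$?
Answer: $42560$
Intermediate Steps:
$B{\left(w \right)} = 4 w$ ($B{\left(w \right)} = 2 \left(w + w\right) = 2 \cdot 2 w = 4 w$)
$40 B{\left(7 \right)} 38 = 40 \cdot 4 \cdot 7 \cdot 38 = 40 \cdot 28 \cdot 38 = 1120 \cdot 38 = 42560$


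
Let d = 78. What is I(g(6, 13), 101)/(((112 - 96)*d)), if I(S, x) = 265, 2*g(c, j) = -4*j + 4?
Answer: 265/1248 ≈ 0.21234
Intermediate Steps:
g(c, j) = 2 - 2*j (g(c, j) = (-4*j + 4)/2 = (4 - 4*j)/2 = 2 - 2*j)
I(g(6, 13), 101)/(((112 - 96)*d)) = 265/(((112 - 96)*78)) = 265/((16*78)) = 265/1248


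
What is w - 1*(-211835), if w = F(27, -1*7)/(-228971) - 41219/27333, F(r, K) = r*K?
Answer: 1325752361309693/6258464343 ≈ 2.1183e+5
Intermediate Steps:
F(r, K) = K*r
w = -9432789712/6258464343 (w = (-1*7*27)/(-228971) - 41219/27333 = -7*27*(-1/228971) - 41219*1/27333 = -189*(-1/228971) - 41219/27333 = 189/228971 - 41219/27333 = -9432789712/6258464343 ≈ -1.5072)
w - 1*(-211835) = -9432789712/6258464343 - 1*(-211835) = -9432789712/6258464343 + 211835 = 1325752361309693/6258464343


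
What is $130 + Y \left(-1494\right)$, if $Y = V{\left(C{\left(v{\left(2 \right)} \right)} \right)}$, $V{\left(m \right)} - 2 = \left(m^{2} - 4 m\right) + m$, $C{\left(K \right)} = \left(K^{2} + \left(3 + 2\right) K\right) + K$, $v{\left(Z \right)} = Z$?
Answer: $-313610$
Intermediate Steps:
$C{\left(K \right)} = K^{2} + 6 K$ ($C{\left(K \right)} = \left(K^{2} + 5 K\right) + K = K^{2} + 6 K$)
$V{\left(m \right)} = 2 + m^{2} - 3 m$ ($V{\left(m \right)} = 2 + \left(\left(m^{2} - 4 m\right) + m\right) = 2 + \left(m^{2} - 3 m\right) = 2 + m^{2} - 3 m$)
$Y = 210$ ($Y = 2 + \left(2 \left(6 + 2\right)\right)^{2} - 3 \cdot 2 \left(6 + 2\right) = 2 + \left(2 \cdot 8\right)^{2} - 3 \cdot 2 \cdot 8 = 2 + 16^{2} - 48 = 2 + 256 - 48 = 210$)
$130 + Y \left(-1494\right) = 130 + 210 \left(-1494\right) = 130 - 313740 = -313610$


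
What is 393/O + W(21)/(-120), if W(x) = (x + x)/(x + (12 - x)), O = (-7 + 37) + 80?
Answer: 1871/528 ≈ 3.5436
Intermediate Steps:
O = 110 (O = 30 + 80 = 110)
W(x) = x/6 (W(x) = (2*x)/12 = (2*x)*(1/12) = x/6)
393/O + W(21)/(-120) = 393/110 + ((1/6)*21)/(-120) = 393*(1/110) + (7/2)*(-1/120) = 393/110 - 7/240 = 1871/528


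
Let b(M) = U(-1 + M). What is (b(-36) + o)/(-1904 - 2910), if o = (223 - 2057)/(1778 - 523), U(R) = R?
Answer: 48269/6041570 ≈ 0.0079895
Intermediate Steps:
b(M) = -1 + M
o = -1834/1255 ≈ -1.4614
(b(-36) + o)/(-1904 - 2910) = ((-1 - 36) - 1834/1255)/(-1904 - 2910) = (-37 - 1834/1255)/(-4814) = -48269/1255*(-1/4814) = 48269/6041570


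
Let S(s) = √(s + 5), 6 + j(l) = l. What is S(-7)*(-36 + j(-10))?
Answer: -52*I*√2 ≈ -73.539*I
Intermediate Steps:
j(l) = -6 + l
S(s) = √(5 + s)
S(-7)*(-36 + j(-10)) = √(5 - 7)*(-36 + (-6 - 10)) = √(-2)*(-36 - 16) = (I*√2)*(-52) = -52*I*√2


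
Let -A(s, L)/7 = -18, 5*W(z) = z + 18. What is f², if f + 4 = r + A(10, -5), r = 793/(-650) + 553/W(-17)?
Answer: 20819315521/2500 ≈ 8.3277e+6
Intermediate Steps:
W(z) = 18/5 + z/5 (W(z) = (z + 18)/5 = (18 + z)/5 = 18/5 + z/5)
A(s, L) = 126 (A(s, L) = -7*(-18) = 126)
r = 138189/50 (r = 793/(-650) + 553/(18/5 + (⅕)*(-17)) = 793*(-1/650) + 553/(18/5 - 17/5) = -61/50 + 553/(⅕) = -61/50 + 553*5 = -61/50 + 2765 = 138189/50 ≈ 2763.8)
f = 144289/50 (f = -4 + (138189/50 + 126) = -4 + 144489/50 = 144289/50 ≈ 2885.8)
f² = (144289/50)² = 20819315521/2500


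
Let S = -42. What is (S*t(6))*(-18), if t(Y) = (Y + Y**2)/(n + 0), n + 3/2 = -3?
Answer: -7056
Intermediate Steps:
n = -9/2 (n = -3/2 - 3 = -9/2 ≈ -4.5000)
t(Y) = -2*Y/9 - 2*Y**2/9 (t(Y) = (Y + Y**2)/(-9/2 + 0) = (Y + Y**2)/(-9/2) = (Y + Y**2)*(-2/9) = -2*Y/9 - 2*Y**2/9)
(S*t(6))*(-18) = -(-28)*6*(1 + 6)/3*(-18) = -(-28)*6*7/3*(-18) = -42*(-28/3)*(-18) = 392*(-18) = -7056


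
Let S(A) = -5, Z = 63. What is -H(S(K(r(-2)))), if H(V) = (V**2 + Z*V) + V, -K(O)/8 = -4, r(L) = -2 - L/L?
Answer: 295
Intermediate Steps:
r(L) = -3 (r(L) = -2 - 1*1 = -2 - 1 = -3)
K(O) = 32 (K(O) = -8*(-4) = 32)
H(V) = V**2 + 64*V (H(V) = (V**2 + 63*V) + V = V**2 + 64*V)
-H(S(K(r(-2)))) = -(-5)*(64 - 5) = -(-5)*59 = -1*(-295) = 295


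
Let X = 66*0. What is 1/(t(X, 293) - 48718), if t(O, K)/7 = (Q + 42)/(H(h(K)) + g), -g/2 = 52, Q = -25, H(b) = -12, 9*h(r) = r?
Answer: -116/5651407 ≈ -2.0526e-5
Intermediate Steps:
h(r) = r/9
g = -104 (g = -2*52 = -104)
X = 0
t(O, K) = -119/116 (t(O, K) = 7*((-25 + 42)/(-12 - 104)) = 7*(17/(-116)) = 7*(17*(-1/116)) = 7*(-17/116) = -119/116)
1/(t(X, 293) - 48718) = 1/(-119/116 - 48718) = 1/(-5651407/116) = -116/5651407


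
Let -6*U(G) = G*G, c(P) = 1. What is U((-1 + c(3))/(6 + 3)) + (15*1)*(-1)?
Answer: -15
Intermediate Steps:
U(G) = -G²/6 (U(G) = -G*G/6 = -G²/6)
U((-1 + c(3))/(6 + 3)) + (15*1)*(-1) = -(-1 + 1)²/(6 + 3)²/6 + (15*1)*(-1) = -(0/9)²/6 + 15*(-1) = -(0*(⅑))²/6 - 15 = -⅙*0² - 15 = -⅙*0 - 15 = 0 - 15 = -15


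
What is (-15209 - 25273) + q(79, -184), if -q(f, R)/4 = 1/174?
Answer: -3521936/87 ≈ -40482.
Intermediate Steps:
q(f, R) = -2/87 (q(f, R) = -4/174 = -4*1/174 = -2/87)
(-15209 - 25273) + q(79, -184) = (-15209 - 25273) - 2/87 = -40482 - 2/87 = -3521936/87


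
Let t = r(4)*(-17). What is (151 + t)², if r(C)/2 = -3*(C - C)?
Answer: 22801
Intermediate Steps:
r(C) = 0 (r(C) = 2*(-3*(C - C)) = 2*(-3*0) = 2*0 = 0)
t = 0 (t = 0*(-17) = 0)
(151 + t)² = (151 + 0)² = 151² = 22801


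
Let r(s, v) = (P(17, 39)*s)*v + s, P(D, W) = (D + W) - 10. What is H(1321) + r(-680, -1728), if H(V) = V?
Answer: 54052481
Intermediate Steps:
P(D, W) = -10 + D + W
r(s, v) = s + 46*s*v (r(s, v) = ((-10 + 17 + 39)*s)*v + s = (46*s)*v + s = 46*s*v + s = s + 46*s*v)
H(1321) + r(-680, -1728) = 1321 - 680*(1 + 46*(-1728)) = 1321 - 680*(1 - 79488) = 1321 - 680*(-79487) = 1321 + 54051160 = 54052481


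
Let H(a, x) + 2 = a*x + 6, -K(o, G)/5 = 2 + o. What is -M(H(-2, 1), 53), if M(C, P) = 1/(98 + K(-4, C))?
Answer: -1/108 ≈ -0.0092593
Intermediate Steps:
K(o, G) = -10 - 5*o (K(o, G) = -5*(2 + o) = -10 - 5*o)
H(a, x) = 4 + a*x (H(a, x) = -2 + (a*x + 6) = -2 + (6 + a*x) = 4 + a*x)
M(C, P) = 1/108 (M(C, P) = 1/(98 + (-10 - 5*(-4))) = 1/(98 + (-10 + 20)) = 1/(98 + 10) = 1/108)
-M(H(-2, 1), 53) = -1*1/108 = -1/108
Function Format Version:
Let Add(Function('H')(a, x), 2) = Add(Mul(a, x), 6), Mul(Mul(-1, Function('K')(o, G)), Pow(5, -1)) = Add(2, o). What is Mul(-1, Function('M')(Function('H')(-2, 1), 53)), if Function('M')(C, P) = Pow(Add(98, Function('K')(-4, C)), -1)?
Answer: Rational(-1, 108) ≈ -0.0092593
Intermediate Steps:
Function('K')(o, G) = Add(-10, Mul(-5, o)) (Function('K')(o, G) = Mul(-5, Add(2, o)) = Add(-10, Mul(-5, o)))
Function('H')(a, x) = Add(4, Mul(a, x)) (Function('H')(a, x) = Add(-2, Add(Mul(a, x), 6)) = Add(-2, Add(6, Mul(a, x))) = Add(4, Mul(a, x)))
Function('M')(C, P) = Rational(1, 108) (Function('M')(C, P) = Pow(Add(98, Add(-10, Mul(-5, -4))), -1) = Pow(Add(98, Add(-10, 20)), -1) = Pow(Add(98, 10), -1) = Pow(108, -1) = Rational(1, 108))
Mul(-1, Function('M')(Function('H')(-2, 1), 53)) = Mul(-1, Rational(1, 108)) = Rational(-1, 108)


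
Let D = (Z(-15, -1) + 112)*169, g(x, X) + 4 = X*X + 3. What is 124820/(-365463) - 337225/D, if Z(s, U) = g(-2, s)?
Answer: -6206239955/988211952 ≈ -6.2803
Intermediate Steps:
g(x, X) = -1 + X² (g(x, X) = -4 + (X*X + 3) = -4 + (X² + 3) = -4 + (3 + X²) = -1 + X²)
Z(s, U) = -1 + s²
D = 56784 (D = ((-1 + (-15)²) + 112)*169 = ((-1 + 225) + 112)*169 = (224 + 112)*169 = 336*169 = 56784)
124820/(-365463) - 337225/D = 124820/(-365463) - 337225/56784 = 124820*(-1/365463) - 337225*1/56784 = -124820/365463 - 48175/8112 = -6206239955/988211952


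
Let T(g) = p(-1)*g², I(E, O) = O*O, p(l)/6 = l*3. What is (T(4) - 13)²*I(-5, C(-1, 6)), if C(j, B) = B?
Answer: 3261636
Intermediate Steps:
p(l) = 18*l (p(l) = 6*(l*3) = 6*(3*l) = 18*l)
I(E, O) = O²
T(g) = -18*g² (T(g) = (18*(-1))*g² = -18*g²)
(T(4) - 13)²*I(-5, C(-1, 6)) = (-18*4² - 13)²*6² = (-18*16 - 13)²*36 = (-288 - 13)²*36 = (-301)²*36 = 90601*36 = 3261636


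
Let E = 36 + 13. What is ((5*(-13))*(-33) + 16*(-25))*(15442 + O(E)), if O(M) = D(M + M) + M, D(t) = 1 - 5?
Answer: 27024815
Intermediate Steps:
D(t) = -4
E = 49
O(M) = -4 + M
((5*(-13))*(-33) + 16*(-25))*(15442 + O(E)) = ((5*(-13))*(-33) + 16*(-25))*(15442 + (-4 + 49)) = (-65*(-33) - 400)*(15442 + 45) = (2145 - 400)*15487 = 1745*15487 = 27024815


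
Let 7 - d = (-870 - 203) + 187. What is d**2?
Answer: 797449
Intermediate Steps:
d = 893 (d = 7 - ((-870 - 203) + 187) = 7 - (-1073 + 187) = 7 - 1*(-886) = 7 + 886 = 893)
d**2 = 893**2 = 797449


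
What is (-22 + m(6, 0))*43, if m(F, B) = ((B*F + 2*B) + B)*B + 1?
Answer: -903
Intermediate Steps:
m(F, B) = 1 + B*(3*B + B*F) (m(F, B) = ((2*B + B*F) + B)*B + 1 = (3*B + B*F)*B + 1 = B*(3*B + B*F) + 1 = 1 + B*(3*B + B*F))
(-22 + m(6, 0))*43 = (-22 + (1 + 3*0**2 + 6*0**2))*43 = (-22 + (1 + 3*0 + 6*0))*43 = (-22 + (1 + 0 + 0))*43 = (-22 + 1)*43 = -21*43 = -903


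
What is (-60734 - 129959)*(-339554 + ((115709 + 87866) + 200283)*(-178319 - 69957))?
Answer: 19120517920514866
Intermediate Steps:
(-60734 - 129959)*(-339554 + ((115709 + 87866) + 200283)*(-178319 - 69957)) = -190693*(-339554 + (203575 + 200283)*(-248276)) = -190693*(-339554 + 403858*(-248276)) = -190693*(-339554 - 100268248808) = -190693*(-100268588362) = 19120517920514866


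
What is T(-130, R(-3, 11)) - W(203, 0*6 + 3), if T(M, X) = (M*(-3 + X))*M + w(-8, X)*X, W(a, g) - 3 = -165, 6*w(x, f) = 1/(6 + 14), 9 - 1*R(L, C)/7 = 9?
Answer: -50538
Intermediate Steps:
R(L, C) = 0 (R(L, C) = 63 - 7*9 = 63 - 63 = 0)
w(x, f) = 1/120 (w(x, f) = 1/(6*(6 + 14)) = (1/6)/20 = (1/6)*(1/20) = 1/120)
W(a, g) = -162 (W(a, g) = 3 - 165 = -162)
T(M, X) = X/120 + M**2*(-3 + X) (T(M, X) = (M*(-3 + X))*M + X/120 = M**2*(-3 + X) + X/120 = X/120 + M**2*(-3 + X))
T(-130, R(-3, 11)) - W(203, 0*6 + 3) = (-3*(-130)**2 + (1/120)*0 + 0*(-130)**2) - 1*(-162) = (-3*16900 + 0 + 0*16900) + 162 = (-50700 + 0 + 0) + 162 = -50700 + 162 = -50538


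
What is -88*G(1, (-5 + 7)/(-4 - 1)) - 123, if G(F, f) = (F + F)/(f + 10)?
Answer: -424/3 ≈ -141.33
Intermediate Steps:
G(F, f) = 2*F/(10 + f) (G(F, f) = (2*F)/(10 + f) = 2*F/(10 + f))
-88*G(1, (-5 + 7)/(-4 - 1)) - 123 = -176/(10 + (-5 + 7)/(-4 - 1)) - 123 = -176/(10 + 2/(-5)) - 123 = -176/(10 + 2*(-⅕)) - 123 = -176/(10 - ⅖) - 123 = -176/48/5 - 123 = -176*5/48 - 123 = -88*5/24 - 123 = -55/3 - 123 = -424/3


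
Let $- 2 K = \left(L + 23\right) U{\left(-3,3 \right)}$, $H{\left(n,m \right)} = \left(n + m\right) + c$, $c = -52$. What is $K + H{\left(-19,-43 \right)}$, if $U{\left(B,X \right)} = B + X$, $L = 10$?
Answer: $-114$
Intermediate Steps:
$H{\left(n,m \right)} = -52 + m + n$ ($H{\left(n,m \right)} = \left(n + m\right) - 52 = \left(m + n\right) - 52 = -52 + m + n$)
$K = 0$ ($K = - \frac{\left(10 + 23\right) \left(-3 + 3\right)}{2} = - \frac{33 \cdot 0}{2} = \left(- \frac{1}{2}\right) 0 = 0$)
$K + H{\left(-19,-43 \right)} = 0 - 114 = -114$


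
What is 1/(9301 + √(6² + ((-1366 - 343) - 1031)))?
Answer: 9301/86511305 - 52*I/86511305 ≈ 0.00010751 - 6.0108e-7*I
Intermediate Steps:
1/(9301 + √(6² + ((-1366 - 343) - 1031))) = 1/(9301 + √(36 + (-1709 - 1031))) = 1/(9301 + √(36 - 2740)) = 1/(9301 + √(-2704)) = 1/(9301 + 52*I) = (9301 - 52*I)/86511305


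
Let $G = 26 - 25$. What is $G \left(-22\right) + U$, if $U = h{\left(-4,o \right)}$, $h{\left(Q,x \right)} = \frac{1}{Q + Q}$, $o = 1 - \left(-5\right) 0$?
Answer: $- \frac{177}{8} \approx -22.125$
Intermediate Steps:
$o = 1$ ($o = 1 - 0 = 1 + 0 = 1$)
$h{\left(Q,x \right)} = \frac{1}{2 Q}$
$G = 1$
$U = - \frac{1}{8}$ ($U = \frac{1}{2 \left(-4\right)} = \frac{1}{2} \left(- \frac{1}{4}\right) = - \frac{1}{8} \approx -0.125$)
$G \left(-22\right) + U = 1 \left(-22\right) - \frac{1}{8} = -22 - \frac{1}{8} = - \frac{177}{8}$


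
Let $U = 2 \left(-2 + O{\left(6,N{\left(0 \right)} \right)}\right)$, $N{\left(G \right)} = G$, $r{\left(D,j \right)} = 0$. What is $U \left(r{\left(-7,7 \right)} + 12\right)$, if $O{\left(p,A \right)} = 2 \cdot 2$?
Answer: $48$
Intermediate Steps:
$O{\left(p,A \right)} = 4$
$U = 4$ ($U = 2 \left(-2 + 4\right) = 2 \cdot 2 = 4$)
$U \left(r{\left(-7,7 \right)} + 12\right) = 4 \left(0 + 12\right) = 4 \cdot 12 = 48$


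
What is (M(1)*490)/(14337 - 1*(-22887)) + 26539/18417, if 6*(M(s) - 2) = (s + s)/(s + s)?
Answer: 1007440451/685554408 ≈ 1.4695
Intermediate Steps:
M(s) = 13/6 (M(s) = 2 + ((s + s)/(s + s))/6 = 2 + ((2*s)/((2*s)))/6 = 2 + ((2*s)*(1/(2*s)))/6 = 2 + (1/6)*1 = 2 + 1/6 = 13/6)
(M(1)*490)/(14337 - 1*(-22887)) + 26539/18417 = ((13/6)*490)/(14337 - 1*(-22887)) + 26539/18417 = 3185/(3*(14337 + 22887)) + 26539*(1/18417) = (3185/3)/37224 + 26539/18417 = (3185/3)*(1/37224) + 26539/18417 = 3185/111672 + 26539/18417 = 1007440451/685554408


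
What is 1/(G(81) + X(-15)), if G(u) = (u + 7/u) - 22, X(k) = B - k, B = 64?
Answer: 81/11185 ≈ 0.0072418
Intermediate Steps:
X(k) = 64 - k
G(u) = -22 + u + 7/u
1/(G(81) + X(-15)) = 1/((-22 + 81 + 7/81) + (64 - 1*(-15))) = 1/((-22 + 81 + 7*(1/81)) + (64 + 15)) = 1/((-22 + 81 + 7/81) + 79) = 1/(4786/81 + 79) = 1/(11185/81) = 81/11185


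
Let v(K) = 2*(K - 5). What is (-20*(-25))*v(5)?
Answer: 0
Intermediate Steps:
v(K) = -10 + 2*K (v(K) = 2*(-5 + K) = -10 + 2*K)
(-20*(-25))*v(5) = (-20*(-25))*(-10 + 2*5) = 500*(-10 + 10) = 500*0 = 0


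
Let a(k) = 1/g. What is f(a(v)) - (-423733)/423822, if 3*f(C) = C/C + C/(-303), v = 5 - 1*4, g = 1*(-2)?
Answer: 85633879/64209033 ≈ 1.3337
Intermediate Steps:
g = -2
v = 1 (v = 5 - 4 = 1)
a(k) = -½ (a(k) = 1/(-2) = -½)
f(C) = ⅓ - C/909 (f(C) = (C/C + C/(-303))/3 = (1 + C*(-1/303))/3 = (1 - C/303)/3 = ⅓ - C/909)
f(a(v)) - (-423733)/423822 = (⅓ - 1/909*(-½)) - (-423733)/423822 = (⅓ + 1/1818) - (-423733)/423822 = 607/1818 - 1*(-423733/423822) = 607/1818 + 423733/423822 = 85633879/64209033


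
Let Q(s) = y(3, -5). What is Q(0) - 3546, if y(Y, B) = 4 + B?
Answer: -3547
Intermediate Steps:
Q(s) = -1 (Q(s) = 4 - 5 = -1)
Q(0) - 3546 = -1 - 3546 = -3547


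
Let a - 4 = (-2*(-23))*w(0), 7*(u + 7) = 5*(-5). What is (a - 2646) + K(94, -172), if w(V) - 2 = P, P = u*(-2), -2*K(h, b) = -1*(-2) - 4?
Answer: -11035/7 ≈ -1576.4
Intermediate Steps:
u = -74/7 (u = -7 + (5*(-5))/7 = -7 + (⅐)*(-25) = -7 - 25/7 = -74/7 ≈ -10.571)
K(h, b) = 1 (K(h, b) = -(-1*(-2) - 4)/2 = -(2 - 4)/2 = -½*(-2) = 1)
P = 148/7 (P = -74/7*(-2) = 148/7 ≈ 21.143)
w(V) = 162/7 (w(V) = 2 + 148/7 = 162/7)
a = 7480/7 (a = 4 - 2*(-23)*(162/7) = 4 + 46*(162/7) = 4 + 7452/7 = 7480/7 ≈ 1068.6)
(a - 2646) + K(94, -172) = (7480/7 - 2646) + 1 = -11042/7 + 1 = -11035/7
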